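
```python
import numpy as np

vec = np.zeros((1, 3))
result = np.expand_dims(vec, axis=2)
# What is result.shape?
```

(1, 3, 1)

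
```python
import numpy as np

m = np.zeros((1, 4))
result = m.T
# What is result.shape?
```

(4, 1)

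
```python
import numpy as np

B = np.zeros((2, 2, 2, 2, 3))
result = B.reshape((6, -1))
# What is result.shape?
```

(6, 8)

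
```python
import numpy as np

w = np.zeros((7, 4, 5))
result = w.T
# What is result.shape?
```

(5, 4, 7)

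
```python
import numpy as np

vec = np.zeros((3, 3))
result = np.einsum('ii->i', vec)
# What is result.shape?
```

(3,)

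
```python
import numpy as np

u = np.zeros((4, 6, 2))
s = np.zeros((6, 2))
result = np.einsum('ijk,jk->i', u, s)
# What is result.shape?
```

(4,)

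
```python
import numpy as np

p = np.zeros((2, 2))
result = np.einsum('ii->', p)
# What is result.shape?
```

()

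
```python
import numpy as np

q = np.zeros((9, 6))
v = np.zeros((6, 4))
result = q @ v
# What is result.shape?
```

(9, 4)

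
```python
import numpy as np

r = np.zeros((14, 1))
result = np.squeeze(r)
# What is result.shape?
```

(14,)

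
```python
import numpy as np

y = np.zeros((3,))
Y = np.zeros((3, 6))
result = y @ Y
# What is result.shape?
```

(6,)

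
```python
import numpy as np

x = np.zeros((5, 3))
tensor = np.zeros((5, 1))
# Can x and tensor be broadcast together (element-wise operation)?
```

Yes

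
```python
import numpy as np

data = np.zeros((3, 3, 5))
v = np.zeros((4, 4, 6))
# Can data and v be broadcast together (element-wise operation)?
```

No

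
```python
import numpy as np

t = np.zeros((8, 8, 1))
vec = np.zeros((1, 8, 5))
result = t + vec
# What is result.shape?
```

(8, 8, 5)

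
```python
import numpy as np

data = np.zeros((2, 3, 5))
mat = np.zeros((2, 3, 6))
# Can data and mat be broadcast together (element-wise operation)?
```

No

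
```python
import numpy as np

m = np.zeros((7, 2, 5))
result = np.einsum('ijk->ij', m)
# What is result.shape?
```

(7, 2)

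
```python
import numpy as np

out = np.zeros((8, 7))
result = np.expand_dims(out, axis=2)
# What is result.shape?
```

(8, 7, 1)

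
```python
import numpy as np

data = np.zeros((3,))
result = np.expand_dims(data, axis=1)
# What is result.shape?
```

(3, 1)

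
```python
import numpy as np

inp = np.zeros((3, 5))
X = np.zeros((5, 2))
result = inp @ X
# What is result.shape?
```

(3, 2)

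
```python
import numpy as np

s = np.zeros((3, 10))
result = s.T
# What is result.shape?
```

(10, 3)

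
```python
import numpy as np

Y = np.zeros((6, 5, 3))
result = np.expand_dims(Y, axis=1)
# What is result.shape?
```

(6, 1, 5, 3)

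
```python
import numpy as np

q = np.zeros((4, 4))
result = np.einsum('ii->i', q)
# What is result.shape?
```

(4,)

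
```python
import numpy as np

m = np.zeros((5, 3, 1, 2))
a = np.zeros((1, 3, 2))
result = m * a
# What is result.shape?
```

(5, 3, 3, 2)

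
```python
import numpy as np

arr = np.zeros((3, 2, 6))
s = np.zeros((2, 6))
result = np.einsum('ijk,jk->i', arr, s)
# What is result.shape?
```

(3,)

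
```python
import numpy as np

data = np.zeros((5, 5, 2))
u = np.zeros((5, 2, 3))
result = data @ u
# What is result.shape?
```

(5, 5, 3)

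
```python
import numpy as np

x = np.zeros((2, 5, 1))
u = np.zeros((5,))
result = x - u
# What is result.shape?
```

(2, 5, 5)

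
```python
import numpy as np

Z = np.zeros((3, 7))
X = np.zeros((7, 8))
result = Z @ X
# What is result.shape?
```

(3, 8)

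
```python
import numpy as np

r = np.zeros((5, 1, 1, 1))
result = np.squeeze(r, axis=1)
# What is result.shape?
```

(5, 1, 1)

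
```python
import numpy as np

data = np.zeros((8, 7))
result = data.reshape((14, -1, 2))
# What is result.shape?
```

(14, 2, 2)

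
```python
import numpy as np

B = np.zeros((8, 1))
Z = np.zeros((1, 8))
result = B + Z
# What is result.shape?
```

(8, 8)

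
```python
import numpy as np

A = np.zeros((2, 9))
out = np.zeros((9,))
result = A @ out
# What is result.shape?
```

(2,)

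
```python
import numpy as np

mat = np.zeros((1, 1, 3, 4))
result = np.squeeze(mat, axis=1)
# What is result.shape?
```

(1, 3, 4)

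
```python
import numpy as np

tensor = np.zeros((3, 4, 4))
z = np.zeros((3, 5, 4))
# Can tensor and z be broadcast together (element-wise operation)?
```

No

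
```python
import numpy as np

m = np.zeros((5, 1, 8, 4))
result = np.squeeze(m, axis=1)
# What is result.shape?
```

(5, 8, 4)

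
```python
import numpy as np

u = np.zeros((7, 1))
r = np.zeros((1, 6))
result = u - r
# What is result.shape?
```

(7, 6)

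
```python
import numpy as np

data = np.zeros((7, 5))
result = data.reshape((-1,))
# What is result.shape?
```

(35,)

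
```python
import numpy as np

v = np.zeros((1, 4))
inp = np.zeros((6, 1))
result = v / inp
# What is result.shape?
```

(6, 4)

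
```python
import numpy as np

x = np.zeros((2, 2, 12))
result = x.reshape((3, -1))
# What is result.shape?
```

(3, 16)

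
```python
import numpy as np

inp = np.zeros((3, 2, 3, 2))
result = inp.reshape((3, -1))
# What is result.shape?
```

(3, 12)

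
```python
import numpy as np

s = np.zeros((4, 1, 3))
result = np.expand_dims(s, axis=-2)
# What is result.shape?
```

(4, 1, 1, 3)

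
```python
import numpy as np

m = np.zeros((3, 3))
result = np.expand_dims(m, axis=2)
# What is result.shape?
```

(3, 3, 1)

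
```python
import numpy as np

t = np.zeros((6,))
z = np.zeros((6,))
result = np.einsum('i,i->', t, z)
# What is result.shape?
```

()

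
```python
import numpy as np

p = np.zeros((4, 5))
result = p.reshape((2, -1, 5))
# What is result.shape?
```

(2, 2, 5)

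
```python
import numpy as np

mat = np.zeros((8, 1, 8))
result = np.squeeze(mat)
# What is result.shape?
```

(8, 8)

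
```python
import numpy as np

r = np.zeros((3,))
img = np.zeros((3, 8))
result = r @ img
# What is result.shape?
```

(8,)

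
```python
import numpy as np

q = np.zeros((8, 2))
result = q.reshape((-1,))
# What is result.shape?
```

(16,)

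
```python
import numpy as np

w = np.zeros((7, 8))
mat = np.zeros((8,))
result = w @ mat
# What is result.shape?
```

(7,)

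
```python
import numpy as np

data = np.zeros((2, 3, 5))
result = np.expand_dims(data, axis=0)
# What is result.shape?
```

(1, 2, 3, 5)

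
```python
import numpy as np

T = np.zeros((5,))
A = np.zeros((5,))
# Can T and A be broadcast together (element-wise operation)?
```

Yes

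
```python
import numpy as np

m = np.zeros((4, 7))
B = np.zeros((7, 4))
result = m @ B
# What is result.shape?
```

(4, 4)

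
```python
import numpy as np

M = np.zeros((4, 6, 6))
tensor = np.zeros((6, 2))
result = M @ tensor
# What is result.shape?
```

(4, 6, 2)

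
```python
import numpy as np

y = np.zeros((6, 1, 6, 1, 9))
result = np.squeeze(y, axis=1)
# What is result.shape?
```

(6, 6, 1, 9)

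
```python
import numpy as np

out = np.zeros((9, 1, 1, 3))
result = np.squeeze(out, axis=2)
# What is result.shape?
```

(9, 1, 3)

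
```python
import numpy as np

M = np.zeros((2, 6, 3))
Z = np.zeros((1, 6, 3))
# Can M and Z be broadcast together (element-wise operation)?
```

Yes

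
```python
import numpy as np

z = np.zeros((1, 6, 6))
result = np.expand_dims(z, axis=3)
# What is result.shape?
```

(1, 6, 6, 1)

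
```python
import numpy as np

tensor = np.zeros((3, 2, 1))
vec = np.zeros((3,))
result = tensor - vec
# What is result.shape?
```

(3, 2, 3)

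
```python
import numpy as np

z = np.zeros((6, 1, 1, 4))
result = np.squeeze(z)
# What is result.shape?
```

(6, 4)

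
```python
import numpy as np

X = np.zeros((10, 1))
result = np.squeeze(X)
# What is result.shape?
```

(10,)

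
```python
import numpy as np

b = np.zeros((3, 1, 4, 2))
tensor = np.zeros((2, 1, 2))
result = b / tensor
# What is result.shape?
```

(3, 2, 4, 2)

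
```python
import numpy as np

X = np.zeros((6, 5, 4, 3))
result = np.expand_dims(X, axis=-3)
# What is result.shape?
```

(6, 5, 1, 4, 3)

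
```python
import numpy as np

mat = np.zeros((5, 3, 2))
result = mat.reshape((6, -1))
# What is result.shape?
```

(6, 5)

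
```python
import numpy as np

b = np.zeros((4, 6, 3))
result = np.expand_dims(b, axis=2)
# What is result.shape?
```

(4, 6, 1, 3)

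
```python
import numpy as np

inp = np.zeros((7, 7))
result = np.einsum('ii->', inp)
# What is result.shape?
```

()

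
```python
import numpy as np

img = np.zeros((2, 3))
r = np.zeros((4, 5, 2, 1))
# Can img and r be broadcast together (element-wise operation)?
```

Yes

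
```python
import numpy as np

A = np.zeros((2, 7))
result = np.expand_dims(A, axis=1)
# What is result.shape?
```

(2, 1, 7)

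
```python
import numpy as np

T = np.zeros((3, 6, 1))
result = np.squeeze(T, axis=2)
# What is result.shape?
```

(3, 6)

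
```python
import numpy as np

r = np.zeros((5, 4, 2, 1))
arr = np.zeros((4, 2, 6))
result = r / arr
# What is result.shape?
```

(5, 4, 2, 6)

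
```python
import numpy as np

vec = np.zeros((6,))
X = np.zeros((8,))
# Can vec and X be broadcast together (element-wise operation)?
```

No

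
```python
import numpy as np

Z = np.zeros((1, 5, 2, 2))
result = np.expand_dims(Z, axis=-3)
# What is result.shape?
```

(1, 5, 1, 2, 2)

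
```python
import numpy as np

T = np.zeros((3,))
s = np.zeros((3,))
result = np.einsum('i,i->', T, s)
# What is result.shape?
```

()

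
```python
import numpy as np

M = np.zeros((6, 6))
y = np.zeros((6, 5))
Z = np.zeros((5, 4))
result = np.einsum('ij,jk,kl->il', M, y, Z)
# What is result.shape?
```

(6, 4)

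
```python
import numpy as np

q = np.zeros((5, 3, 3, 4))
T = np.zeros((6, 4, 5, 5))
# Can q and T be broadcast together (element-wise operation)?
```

No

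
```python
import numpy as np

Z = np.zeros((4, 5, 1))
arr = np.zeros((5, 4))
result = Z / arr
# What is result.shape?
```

(4, 5, 4)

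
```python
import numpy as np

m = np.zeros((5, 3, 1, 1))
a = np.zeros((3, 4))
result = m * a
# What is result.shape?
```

(5, 3, 3, 4)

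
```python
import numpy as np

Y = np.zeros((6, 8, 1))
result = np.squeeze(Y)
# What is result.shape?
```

(6, 8)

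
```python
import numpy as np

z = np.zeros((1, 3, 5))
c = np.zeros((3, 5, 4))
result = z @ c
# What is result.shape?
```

(3, 3, 4)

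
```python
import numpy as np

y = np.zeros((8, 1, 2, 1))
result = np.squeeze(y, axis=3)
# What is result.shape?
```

(8, 1, 2)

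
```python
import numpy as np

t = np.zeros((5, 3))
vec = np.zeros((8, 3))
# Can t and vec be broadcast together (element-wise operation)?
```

No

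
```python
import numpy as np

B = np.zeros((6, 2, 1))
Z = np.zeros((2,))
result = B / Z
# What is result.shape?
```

(6, 2, 2)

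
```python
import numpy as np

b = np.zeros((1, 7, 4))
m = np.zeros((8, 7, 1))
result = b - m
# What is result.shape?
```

(8, 7, 4)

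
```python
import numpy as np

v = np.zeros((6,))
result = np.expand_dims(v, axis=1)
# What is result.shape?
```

(6, 1)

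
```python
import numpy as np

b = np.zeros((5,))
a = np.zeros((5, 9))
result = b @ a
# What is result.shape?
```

(9,)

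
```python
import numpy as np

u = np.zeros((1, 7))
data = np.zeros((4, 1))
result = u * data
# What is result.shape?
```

(4, 7)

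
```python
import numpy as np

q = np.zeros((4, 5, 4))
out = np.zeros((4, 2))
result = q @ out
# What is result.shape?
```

(4, 5, 2)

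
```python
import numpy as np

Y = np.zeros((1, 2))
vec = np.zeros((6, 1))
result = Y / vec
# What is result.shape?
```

(6, 2)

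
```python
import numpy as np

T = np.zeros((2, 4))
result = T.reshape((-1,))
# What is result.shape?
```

(8,)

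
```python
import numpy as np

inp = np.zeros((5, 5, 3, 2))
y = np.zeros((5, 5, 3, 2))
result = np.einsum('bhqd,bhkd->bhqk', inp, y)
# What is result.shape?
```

(5, 5, 3, 3)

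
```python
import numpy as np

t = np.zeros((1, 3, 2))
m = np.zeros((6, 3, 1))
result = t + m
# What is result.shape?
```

(6, 3, 2)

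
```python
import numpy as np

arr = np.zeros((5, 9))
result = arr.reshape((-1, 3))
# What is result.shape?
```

(15, 3)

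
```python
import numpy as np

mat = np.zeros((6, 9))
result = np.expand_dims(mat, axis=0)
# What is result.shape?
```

(1, 6, 9)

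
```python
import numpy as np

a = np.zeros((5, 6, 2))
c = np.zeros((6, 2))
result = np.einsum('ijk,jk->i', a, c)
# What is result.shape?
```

(5,)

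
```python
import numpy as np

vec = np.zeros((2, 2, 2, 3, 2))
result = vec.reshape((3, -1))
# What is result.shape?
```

(3, 16)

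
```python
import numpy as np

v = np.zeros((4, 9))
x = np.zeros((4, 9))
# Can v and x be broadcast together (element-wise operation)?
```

Yes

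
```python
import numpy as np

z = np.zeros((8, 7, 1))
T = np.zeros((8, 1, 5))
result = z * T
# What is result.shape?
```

(8, 7, 5)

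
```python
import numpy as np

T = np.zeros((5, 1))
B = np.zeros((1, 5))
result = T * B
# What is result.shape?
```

(5, 5)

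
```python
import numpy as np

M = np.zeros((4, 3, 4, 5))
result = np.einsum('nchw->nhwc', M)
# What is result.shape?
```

(4, 4, 5, 3)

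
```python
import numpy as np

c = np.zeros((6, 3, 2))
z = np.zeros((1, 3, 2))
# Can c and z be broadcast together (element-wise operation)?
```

Yes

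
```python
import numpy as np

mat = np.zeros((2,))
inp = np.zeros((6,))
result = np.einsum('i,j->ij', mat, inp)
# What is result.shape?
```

(2, 6)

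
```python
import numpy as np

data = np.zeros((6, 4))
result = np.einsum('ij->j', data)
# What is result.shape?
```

(4,)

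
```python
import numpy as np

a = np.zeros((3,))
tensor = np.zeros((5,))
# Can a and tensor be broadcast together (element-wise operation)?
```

No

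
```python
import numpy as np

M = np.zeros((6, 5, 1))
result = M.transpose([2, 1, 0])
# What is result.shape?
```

(1, 5, 6)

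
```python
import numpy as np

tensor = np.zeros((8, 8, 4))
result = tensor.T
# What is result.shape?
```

(4, 8, 8)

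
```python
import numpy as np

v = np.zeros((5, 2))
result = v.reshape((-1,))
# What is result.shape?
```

(10,)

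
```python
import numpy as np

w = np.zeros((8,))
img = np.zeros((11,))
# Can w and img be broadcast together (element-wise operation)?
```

No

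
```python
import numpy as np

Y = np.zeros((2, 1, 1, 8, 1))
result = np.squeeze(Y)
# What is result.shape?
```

(2, 8)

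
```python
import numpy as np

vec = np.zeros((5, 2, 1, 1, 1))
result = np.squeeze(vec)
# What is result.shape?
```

(5, 2)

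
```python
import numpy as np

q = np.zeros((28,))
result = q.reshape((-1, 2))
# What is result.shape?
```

(14, 2)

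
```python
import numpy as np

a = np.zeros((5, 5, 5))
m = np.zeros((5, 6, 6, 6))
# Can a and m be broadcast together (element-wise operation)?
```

No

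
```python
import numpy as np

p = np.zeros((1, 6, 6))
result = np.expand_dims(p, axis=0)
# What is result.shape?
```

(1, 1, 6, 6)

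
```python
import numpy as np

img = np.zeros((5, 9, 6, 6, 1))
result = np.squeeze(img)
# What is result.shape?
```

(5, 9, 6, 6)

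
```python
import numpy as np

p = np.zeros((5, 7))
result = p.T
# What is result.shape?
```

(7, 5)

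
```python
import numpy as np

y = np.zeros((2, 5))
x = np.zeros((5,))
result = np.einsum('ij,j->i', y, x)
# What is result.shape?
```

(2,)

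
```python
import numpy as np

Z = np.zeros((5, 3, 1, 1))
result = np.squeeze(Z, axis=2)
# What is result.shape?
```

(5, 3, 1)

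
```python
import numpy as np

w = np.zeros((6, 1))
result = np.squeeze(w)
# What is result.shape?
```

(6,)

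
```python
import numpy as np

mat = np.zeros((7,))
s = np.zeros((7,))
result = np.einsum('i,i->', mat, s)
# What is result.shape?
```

()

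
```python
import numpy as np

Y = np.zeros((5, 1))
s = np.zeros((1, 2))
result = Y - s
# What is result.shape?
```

(5, 2)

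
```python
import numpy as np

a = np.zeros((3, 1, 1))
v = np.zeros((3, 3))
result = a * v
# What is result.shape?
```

(3, 3, 3)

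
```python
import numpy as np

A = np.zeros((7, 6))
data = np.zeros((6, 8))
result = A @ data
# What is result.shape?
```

(7, 8)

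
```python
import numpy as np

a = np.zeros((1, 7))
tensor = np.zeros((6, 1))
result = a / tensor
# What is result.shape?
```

(6, 7)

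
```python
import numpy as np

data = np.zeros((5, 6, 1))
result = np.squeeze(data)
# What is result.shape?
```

(5, 6)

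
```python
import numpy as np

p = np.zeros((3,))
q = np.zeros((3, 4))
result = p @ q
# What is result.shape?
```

(4,)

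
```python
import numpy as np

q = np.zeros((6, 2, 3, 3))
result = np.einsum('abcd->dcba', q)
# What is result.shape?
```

(3, 3, 2, 6)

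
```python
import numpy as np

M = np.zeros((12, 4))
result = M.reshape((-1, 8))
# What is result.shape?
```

(6, 8)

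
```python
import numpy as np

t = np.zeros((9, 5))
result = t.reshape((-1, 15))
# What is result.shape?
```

(3, 15)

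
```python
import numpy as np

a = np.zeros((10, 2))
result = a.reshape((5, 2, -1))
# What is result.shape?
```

(5, 2, 2)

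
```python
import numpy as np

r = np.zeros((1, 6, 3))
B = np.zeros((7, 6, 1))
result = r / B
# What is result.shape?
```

(7, 6, 3)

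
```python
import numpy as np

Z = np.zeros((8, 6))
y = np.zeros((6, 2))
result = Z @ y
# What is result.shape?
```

(8, 2)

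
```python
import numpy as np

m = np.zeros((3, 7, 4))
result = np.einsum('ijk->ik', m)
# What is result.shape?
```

(3, 4)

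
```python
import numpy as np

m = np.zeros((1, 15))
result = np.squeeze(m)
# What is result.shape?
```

(15,)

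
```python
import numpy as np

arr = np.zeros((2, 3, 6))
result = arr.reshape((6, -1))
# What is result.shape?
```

(6, 6)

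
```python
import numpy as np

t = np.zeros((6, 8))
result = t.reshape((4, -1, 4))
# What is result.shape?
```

(4, 3, 4)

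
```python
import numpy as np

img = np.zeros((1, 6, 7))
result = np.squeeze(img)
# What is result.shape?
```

(6, 7)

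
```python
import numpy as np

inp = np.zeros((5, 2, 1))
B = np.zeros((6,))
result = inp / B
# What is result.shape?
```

(5, 2, 6)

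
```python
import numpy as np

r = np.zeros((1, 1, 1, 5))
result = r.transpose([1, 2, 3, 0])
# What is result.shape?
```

(1, 1, 5, 1)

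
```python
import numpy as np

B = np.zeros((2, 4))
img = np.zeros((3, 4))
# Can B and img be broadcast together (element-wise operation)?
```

No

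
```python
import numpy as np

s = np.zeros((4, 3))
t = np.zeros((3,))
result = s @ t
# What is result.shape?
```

(4,)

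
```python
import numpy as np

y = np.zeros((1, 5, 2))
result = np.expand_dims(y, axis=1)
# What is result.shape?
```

(1, 1, 5, 2)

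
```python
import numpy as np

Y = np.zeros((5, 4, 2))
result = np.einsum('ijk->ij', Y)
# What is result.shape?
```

(5, 4)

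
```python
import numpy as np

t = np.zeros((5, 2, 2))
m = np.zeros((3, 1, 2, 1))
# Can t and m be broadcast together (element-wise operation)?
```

Yes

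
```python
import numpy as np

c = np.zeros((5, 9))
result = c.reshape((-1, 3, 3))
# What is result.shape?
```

(5, 3, 3)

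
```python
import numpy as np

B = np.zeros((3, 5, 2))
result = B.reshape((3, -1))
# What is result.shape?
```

(3, 10)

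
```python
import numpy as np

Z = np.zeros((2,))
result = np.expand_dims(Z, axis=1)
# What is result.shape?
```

(2, 1)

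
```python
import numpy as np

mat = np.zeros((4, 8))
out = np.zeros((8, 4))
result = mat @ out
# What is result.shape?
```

(4, 4)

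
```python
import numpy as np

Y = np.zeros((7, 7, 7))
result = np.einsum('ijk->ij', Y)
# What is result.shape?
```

(7, 7)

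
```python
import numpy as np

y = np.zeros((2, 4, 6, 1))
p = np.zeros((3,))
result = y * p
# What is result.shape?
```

(2, 4, 6, 3)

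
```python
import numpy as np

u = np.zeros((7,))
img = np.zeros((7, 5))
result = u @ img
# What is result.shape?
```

(5,)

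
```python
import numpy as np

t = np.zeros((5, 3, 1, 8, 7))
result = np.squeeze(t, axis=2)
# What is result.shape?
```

(5, 3, 8, 7)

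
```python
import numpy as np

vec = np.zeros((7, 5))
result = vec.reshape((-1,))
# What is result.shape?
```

(35,)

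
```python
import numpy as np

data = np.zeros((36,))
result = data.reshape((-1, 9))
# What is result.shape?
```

(4, 9)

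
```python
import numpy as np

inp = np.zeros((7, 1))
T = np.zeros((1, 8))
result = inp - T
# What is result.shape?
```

(7, 8)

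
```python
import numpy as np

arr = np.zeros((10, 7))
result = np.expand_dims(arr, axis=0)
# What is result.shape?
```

(1, 10, 7)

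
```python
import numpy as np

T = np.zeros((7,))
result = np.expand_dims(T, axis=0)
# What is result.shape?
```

(1, 7)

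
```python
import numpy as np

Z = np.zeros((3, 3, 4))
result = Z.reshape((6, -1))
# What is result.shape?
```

(6, 6)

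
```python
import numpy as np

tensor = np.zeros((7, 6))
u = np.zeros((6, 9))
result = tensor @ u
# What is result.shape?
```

(7, 9)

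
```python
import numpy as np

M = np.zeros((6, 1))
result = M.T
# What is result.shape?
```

(1, 6)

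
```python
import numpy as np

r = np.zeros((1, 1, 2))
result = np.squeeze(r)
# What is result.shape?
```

(2,)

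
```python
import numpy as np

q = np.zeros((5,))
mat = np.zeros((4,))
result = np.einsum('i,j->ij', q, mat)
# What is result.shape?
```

(5, 4)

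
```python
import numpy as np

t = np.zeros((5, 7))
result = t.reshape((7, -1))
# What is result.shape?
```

(7, 5)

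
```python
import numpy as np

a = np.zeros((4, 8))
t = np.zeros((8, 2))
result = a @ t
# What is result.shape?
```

(4, 2)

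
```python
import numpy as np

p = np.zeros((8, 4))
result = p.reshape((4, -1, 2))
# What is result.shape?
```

(4, 4, 2)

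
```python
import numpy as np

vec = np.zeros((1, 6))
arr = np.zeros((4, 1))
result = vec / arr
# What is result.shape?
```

(4, 6)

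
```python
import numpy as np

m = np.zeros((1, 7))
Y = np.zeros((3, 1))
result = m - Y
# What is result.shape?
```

(3, 7)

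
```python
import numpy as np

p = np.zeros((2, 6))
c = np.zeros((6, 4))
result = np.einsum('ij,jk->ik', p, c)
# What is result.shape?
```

(2, 4)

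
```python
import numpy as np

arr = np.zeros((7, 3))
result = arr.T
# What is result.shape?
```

(3, 7)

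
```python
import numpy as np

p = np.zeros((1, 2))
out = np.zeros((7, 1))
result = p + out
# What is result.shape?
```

(7, 2)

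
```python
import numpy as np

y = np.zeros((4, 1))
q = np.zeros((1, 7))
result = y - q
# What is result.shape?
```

(4, 7)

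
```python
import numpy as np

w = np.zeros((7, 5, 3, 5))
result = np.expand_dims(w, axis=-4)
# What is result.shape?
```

(7, 1, 5, 3, 5)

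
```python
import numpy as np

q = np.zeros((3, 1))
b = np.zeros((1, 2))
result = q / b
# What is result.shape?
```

(3, 2)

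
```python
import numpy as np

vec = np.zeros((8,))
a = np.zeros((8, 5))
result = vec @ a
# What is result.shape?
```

(5,)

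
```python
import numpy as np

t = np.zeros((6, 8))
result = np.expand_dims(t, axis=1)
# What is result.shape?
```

(6, 1, 8)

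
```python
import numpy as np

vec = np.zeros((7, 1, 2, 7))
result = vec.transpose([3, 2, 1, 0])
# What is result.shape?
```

(7, 2, 1, 7)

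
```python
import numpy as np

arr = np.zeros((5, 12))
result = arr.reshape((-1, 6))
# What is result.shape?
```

(10, 6)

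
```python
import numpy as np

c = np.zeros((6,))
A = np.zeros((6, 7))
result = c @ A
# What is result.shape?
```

(7,)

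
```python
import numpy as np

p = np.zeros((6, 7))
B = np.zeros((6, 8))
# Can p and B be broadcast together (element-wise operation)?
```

No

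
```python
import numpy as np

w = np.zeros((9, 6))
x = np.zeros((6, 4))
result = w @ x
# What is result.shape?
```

(9, 4)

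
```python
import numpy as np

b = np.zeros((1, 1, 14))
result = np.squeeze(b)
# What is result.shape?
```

(14,)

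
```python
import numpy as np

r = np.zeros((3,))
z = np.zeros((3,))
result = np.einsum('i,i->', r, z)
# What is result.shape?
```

()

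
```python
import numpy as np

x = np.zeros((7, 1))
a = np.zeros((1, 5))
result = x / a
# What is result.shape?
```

(7, 5)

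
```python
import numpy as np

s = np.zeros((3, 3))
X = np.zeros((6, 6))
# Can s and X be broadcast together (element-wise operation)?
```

No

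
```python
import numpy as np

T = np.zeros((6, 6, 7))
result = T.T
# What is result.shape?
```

(7, 6, 6)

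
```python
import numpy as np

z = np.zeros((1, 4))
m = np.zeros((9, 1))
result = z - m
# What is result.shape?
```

(9, 4)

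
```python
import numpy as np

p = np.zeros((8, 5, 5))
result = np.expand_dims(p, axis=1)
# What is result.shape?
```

(8, 1, 5, 5)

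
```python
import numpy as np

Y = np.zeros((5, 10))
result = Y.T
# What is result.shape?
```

(10, 5)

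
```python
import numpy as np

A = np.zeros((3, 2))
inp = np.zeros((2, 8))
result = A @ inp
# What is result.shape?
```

(3, 8)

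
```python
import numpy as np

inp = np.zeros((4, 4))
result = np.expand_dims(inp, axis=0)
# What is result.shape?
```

(1, 4, 4)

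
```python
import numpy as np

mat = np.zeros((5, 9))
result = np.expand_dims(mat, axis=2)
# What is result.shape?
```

(5, 9, 1)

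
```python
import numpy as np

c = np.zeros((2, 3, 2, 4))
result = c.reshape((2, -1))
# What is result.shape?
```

(2, 24)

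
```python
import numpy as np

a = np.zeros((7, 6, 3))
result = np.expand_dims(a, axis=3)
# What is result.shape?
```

(7, 6, 3, 1)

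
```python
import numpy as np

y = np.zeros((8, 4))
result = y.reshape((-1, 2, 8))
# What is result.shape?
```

(2, 2, 8)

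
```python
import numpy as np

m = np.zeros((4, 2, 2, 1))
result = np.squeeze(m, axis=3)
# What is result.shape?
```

(4, 2, 2)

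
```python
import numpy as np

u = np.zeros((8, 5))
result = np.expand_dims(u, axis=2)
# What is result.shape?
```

(8, 5, 1)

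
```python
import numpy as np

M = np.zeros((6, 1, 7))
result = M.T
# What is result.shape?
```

(7, 1, 6)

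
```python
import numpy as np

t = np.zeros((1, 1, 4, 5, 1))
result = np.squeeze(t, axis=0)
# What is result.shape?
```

(1, 4, 5, 1)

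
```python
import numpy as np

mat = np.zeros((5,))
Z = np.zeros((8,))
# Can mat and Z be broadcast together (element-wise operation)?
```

No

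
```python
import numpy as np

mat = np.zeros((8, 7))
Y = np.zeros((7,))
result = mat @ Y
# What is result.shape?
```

(8,)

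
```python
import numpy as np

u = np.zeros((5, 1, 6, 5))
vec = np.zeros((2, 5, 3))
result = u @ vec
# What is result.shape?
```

(5, 2, 6, 3)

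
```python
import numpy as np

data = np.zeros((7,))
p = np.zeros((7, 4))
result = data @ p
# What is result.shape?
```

(4,)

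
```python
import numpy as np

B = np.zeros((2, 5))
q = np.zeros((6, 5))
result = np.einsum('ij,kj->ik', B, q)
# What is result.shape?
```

(2, 6)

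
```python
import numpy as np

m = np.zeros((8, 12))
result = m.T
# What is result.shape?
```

(12, 8)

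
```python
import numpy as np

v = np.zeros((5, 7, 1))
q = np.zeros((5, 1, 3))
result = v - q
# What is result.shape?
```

(5, 7, 3)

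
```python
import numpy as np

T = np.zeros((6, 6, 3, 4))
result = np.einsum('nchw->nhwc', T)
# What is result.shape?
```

(6, 3, 4, 6)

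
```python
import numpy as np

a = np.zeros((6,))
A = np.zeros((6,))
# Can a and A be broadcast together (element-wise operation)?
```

Yes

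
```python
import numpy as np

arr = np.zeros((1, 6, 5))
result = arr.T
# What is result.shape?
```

(5, 6, 1)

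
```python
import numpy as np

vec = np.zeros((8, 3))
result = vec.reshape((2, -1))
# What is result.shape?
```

(2, 12)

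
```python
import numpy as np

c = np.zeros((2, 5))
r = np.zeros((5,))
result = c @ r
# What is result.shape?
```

(2,)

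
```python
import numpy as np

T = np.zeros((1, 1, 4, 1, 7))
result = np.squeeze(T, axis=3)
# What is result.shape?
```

(1, 1, 4, 7)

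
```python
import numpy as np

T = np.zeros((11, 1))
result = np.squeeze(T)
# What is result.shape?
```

(11,)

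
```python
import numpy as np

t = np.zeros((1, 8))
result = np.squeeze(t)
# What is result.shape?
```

(8,)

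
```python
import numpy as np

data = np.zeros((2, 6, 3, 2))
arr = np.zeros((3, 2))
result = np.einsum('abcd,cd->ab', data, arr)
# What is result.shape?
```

(2, 6)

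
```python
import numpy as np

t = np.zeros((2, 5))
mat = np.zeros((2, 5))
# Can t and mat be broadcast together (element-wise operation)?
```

Yes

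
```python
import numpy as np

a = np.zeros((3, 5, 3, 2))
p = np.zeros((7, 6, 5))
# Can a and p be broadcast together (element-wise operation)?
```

No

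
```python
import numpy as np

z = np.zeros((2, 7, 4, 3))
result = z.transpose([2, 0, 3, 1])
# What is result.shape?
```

(4, 2, 3, 7)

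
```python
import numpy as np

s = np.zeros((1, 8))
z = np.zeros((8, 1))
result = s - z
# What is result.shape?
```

(8, 8)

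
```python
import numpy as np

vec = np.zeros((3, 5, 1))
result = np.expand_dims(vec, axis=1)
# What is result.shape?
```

(3, 1, 5, 1)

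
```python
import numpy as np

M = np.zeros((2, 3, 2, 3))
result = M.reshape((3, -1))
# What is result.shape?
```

(3, 12)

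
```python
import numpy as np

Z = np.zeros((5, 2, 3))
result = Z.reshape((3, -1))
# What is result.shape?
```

(3, 10)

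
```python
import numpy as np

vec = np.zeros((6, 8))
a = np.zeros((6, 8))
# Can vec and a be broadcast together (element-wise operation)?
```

Yes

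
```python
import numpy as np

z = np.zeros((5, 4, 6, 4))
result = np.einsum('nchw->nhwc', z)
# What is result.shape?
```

(5, 6, 4, 4)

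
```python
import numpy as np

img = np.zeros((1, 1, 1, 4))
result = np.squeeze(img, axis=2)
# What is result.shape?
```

(1, 1, 4)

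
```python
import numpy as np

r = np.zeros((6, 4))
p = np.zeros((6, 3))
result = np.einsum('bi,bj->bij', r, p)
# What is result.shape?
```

(6, 4, 3)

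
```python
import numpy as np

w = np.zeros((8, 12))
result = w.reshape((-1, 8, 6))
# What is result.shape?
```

(2, 8, 6)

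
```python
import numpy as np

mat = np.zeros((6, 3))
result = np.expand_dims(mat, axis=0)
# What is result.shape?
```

(1, 6, 3)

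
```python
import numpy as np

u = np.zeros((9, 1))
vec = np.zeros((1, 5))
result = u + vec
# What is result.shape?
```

(9, 5)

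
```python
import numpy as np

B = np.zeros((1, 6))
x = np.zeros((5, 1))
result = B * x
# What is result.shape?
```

(5, 6)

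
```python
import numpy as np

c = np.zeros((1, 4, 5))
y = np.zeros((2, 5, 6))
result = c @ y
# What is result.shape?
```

(2, 4, 6)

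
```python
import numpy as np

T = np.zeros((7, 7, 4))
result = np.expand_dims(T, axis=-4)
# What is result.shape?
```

(1, 7, 7, 4)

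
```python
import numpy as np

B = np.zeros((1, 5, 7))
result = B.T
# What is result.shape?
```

(7, 5, 1)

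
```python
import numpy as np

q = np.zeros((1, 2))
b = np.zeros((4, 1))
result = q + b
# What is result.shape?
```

(4, 2)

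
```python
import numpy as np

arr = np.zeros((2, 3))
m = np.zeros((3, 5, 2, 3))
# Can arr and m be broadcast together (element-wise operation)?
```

Yes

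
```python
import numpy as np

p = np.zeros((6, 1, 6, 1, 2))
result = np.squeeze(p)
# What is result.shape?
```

(6, 6, 2)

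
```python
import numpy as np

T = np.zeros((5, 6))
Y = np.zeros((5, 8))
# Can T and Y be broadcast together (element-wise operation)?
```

No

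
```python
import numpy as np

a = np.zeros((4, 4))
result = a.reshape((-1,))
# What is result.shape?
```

(16,)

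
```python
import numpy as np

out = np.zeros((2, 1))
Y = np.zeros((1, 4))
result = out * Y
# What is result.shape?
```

(2, 4)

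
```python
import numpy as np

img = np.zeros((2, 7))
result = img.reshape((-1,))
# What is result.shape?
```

(14,)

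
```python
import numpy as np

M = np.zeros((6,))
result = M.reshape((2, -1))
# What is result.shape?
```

(2, 3)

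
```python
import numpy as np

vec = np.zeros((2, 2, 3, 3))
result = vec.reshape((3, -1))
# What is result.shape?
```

(3, 12)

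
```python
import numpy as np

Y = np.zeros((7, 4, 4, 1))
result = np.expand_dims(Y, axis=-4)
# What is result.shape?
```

(7, 1, 4, 4, 1)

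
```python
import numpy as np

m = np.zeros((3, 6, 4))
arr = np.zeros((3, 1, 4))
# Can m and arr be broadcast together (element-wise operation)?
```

Yes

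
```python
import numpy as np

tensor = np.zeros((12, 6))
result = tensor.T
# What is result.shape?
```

(6, 12)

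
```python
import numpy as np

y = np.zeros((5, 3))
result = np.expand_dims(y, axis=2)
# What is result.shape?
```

(5, 3, 1)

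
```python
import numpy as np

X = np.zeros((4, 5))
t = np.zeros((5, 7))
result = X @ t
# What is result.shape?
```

(4, 7)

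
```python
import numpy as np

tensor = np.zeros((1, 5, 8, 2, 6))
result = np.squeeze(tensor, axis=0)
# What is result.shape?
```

(5, 8, 2, 6)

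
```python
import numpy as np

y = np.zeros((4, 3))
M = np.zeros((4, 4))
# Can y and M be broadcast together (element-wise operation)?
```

No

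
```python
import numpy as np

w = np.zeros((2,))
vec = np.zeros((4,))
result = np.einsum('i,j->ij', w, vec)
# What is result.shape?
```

(2, 4)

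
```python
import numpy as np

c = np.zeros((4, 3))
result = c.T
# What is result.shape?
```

(3, 4)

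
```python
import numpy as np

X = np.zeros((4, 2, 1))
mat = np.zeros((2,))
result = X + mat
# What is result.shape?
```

(4, 2, 2)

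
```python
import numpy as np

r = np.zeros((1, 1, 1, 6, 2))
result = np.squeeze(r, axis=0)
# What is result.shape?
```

(1, 1, 6, 2)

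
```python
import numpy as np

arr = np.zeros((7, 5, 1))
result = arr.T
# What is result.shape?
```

(1, 5, 7)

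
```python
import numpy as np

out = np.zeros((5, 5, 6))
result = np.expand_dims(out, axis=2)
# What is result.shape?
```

(5, 5, 1, 6)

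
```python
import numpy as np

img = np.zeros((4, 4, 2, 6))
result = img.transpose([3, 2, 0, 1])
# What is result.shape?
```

(6, 2, 4, 4)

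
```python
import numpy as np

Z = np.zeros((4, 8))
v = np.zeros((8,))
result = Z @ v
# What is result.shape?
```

(4,)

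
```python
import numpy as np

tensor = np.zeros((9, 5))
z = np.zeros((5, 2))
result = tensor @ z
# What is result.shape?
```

(9, 2)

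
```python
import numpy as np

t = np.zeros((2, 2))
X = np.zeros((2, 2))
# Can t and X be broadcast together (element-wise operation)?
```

Yes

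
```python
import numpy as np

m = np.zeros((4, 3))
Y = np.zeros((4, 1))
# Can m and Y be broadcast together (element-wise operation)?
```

Yes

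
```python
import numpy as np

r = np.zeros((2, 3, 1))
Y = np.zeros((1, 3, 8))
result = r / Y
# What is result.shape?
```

(2, 3, 8)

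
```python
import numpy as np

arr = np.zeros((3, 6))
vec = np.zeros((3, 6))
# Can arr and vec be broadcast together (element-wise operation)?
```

Yes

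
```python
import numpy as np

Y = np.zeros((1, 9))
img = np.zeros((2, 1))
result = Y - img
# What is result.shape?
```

(2, 9)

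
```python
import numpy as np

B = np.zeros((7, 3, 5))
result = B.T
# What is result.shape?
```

(5, 3, 7)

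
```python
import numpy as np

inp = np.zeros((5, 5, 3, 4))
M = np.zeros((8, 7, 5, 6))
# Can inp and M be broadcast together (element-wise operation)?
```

No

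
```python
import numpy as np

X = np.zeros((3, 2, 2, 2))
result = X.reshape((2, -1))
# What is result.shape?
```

(2, 12)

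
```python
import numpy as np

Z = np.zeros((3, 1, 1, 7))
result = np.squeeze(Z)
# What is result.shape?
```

(3, 7)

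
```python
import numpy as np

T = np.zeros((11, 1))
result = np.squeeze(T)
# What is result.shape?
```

(11,)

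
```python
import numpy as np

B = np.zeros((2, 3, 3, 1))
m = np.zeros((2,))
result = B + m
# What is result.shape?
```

(2, 3, 3, 2)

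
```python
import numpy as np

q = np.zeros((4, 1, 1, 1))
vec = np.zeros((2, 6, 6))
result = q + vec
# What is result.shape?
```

(4, 2, 6, 6)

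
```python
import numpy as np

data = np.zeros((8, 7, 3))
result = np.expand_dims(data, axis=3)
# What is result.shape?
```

(8, 7, 3, 1)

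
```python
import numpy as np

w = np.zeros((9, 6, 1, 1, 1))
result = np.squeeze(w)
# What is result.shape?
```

(9, 6)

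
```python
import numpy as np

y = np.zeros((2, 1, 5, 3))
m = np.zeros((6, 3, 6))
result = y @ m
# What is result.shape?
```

(2, 6, 5, 6)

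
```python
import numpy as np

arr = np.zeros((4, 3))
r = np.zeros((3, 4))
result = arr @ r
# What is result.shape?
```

(4, 4)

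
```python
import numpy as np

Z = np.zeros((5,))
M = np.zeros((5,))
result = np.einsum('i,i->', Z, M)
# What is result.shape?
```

()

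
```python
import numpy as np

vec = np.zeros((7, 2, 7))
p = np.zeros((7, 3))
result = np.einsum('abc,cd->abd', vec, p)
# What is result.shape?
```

(7, 2, 3)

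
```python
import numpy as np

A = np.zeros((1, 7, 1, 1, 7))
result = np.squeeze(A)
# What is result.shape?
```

(7, 7)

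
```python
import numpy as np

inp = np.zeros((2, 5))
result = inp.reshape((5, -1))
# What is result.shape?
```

(5, 2)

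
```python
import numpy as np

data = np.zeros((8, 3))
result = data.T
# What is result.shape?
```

(3, 8)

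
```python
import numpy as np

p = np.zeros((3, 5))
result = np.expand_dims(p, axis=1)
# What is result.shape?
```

(3, 1, 5)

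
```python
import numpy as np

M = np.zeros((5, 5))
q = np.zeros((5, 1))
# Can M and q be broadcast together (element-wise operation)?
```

Yes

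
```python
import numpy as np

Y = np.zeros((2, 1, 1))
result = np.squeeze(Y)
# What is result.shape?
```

(2,)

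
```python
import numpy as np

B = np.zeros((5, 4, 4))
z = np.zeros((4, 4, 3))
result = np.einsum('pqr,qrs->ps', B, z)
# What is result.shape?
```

(5, 3)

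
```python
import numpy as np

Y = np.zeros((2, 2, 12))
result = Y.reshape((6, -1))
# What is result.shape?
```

(6, 8)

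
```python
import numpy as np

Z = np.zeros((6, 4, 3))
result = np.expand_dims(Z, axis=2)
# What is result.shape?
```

(6, 4, 1, 3)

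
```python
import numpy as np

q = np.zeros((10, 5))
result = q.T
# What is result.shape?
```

(5, 10)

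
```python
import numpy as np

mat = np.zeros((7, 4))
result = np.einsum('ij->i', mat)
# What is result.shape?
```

(7,)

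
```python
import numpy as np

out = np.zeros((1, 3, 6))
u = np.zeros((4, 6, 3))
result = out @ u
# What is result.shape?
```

(4, 3, 3)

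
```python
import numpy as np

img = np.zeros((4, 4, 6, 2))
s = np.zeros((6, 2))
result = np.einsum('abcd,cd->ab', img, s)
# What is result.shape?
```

(4, 4)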